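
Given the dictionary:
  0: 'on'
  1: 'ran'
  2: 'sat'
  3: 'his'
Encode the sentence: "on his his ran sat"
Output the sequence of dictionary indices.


Look up each word in the dictionary:
  'on' -> 0
  'his' -> 3
  'his' -> 3
  'ran' -> 1
  'sat' -> 2

Encoded: [0, 3, 3, 1, 2]


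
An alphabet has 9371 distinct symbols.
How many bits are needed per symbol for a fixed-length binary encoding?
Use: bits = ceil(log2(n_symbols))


log2(9371) = 13.194
Bracket: 2^13 = 8192 < 9371 <= 2^14 = 16384
So ceil(log2(9371)) = 14

bits = ceil(log2(9371)) = ceil(13.194) = 14 bits


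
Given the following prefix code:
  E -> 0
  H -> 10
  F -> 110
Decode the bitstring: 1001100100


Decoding step by step:
Bits 10 -> H
Bits 0 -> E
Bits 110 -> F
Bits 0 -> E
Bits 10 -> H
Bits 0 -> E


Decoded message: HEFEHE


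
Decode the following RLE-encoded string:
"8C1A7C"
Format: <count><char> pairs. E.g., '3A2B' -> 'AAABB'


Expanding each <count><char> pair:
  8C -> 'CCCCCCCC'
  1A -> 'A'
  7C -> 'CCCCCCC'

Decoded = CCCCCCCCACCCCCCC


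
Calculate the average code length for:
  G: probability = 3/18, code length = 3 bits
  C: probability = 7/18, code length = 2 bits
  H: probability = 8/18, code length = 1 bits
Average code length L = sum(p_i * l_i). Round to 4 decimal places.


Weighted contributions p_i * l_i:
  G: (3/18) * 3 = 9/18
  C: (7/18) * 2 = 14/18
  H: (8/18) * 1 = 8/18
Sum = (9 + 14 + 8)/18 = 31/18

L = 31/18 = 1.7222 bits/symbol


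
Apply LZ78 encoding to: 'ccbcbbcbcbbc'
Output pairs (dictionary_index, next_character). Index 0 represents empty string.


LZ78 encoding steps:
Dictionary: {0: ''}
Step 1: w='' (idx 0), next='c' -> output (0, 'c'), add 'c' as idx 1
Step 2: w='c' (idx 1), next='b' -> output (1, 'b'), add 'cb' as idx 2
Step 3: w='cb' (idx 2), next='b' -> output (2, 'b'), add 'cbb' as idx 3
Step 4: w='cb' (idx 2), next='c' -> output (2, 'c'), add 'cbc' as idx 4
Step 5: w='' (idx 0), next='b' -> output (0, 'b'), add 'b' as idx 5
Step 6: w='b' (idx 5), next='c' -> output (5, 'c'), add 'bc' as idx 6


Encoded: [(0, 'c'), (1, 'b'), (2, 'b'), (2, 'c'), (0, 'b'), (5, 'c')]


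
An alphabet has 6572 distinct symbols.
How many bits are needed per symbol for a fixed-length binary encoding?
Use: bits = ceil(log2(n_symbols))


log2(6572) = 12.6821
Bracket: 2^12 = 4096 < 6572 <= 2^13 = 8192
So ceil(log2(6572)) = 13

bits = ceil(log2(6572)) = ceil(12.6821) = 13 bits


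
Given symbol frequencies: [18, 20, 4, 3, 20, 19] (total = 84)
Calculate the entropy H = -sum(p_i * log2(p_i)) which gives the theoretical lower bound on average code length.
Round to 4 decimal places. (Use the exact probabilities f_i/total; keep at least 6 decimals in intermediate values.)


Per-symbol terms -p_i * log2(p_i) with p_i = f_i/84:
  p = 18/84 = 0.214286: log2(p) = -2.222392, -p*log2(p) = 0.476227
  p = 20/84 = 0.238095: log2(p) = -2.070389, -p*log2(p) = 0.492950
  p = 4/84 = 0.047619: log2(p) = -4.392317, -p*log2(p) = 0.209158
  p = 3/84 = 0.035714: log2(p) = -4.807355, -p*log2(p) = 0.171691
  p = 20/84 = 0.238095: log2(p) = -2.070389, -p*log2(p) = 0.492950
  p = 19/84 = 0.226190: log2(p) = -2.144390, -p*log2(p) = 0.485041
H = 0.476227 + 0.492950 + 0.209158 + 0.171691 + 0.492950 + 0.485041 = 2.328017

H = 2.328 bits/symbol


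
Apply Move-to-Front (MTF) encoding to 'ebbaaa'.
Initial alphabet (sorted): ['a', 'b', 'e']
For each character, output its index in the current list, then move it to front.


MTF encoding:
'e': index 2 in ['a', 'b', 'e'] -> ['e', 'a', 'b']
'b': index 2 in ['e', 'a', 'b'] -> ['b', 'e', 'a']
'b': index 0 in ['b', 'e', 'a'] -> ['b', 'e', 'a']
'a': index 2 in ['b', 'e', 'a'] -> ['a', 'b', 'e']
'a': index 0 in ['a', 'b', 'e'] -> ['a', 'b', 'e']
'a': index 0 in ['a', 'b', 'e'] -> ['a', 'b', 'e']


Output: [2, 2, 0, 2, 0, 0]


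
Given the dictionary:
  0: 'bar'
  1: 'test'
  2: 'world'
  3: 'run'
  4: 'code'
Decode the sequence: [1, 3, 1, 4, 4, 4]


Look up each index in the dictionary:
  1 -> 'test'
  3 -> 'run'
  1 -> 'test'
  4 -> 'code'
  4 -> 'code'
  4 -> 'code'

Decoded: "test run test code code code"


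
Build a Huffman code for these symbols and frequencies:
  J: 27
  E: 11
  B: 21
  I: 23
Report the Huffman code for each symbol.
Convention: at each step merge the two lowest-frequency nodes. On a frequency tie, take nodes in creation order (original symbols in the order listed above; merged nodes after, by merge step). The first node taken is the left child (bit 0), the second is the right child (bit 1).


Huffman tree construction:
Step 1: Merge E(11) + B(21) = 32
Step 2: Merge I(23) + J(27) = 50
Step 3: Merge (E+B)(32) + (I+J)(50) = 82
Read each symbol's code off the tree from the root (left child = 0, right child = 1).

Codes:
  J: 11 (length 2)
  E: 00 (length 2)
  B: 01 (length 2)
  I: 10 (length 2)
Average code length: 164/82 = 2.0000 bits/symbol


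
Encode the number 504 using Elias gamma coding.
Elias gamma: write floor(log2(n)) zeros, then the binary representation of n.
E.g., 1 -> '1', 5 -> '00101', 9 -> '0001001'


num_bits = floor(log2(504)) + 1 = 9
leading_zeros = num_bits - 1 = 8
binary(504) = 111111000

Elias gamma(504) = '00000000' + '111111000' = 00000000111111000 (17 bits)


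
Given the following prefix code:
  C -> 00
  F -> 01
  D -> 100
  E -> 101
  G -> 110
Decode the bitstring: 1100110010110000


Decoding step by step:
Bits 110 -> G
Bits 01 -> F
Bits 100 -> D
Bits 101 -> E
Bits 100 -> D
Bits 00 -> C


Decoded message: GFDEDC


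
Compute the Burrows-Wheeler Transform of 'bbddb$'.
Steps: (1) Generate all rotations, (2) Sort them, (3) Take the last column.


Rotations (sorted):
  0: $bbddb -> last char: b
  1: b$bbdd -> last char: d
  2: bbddb$ -> last char: $
  3: bddb$b -> last char: b
  4: db$bbd -> last char: d
  5: ddb$bb -> last char: b


BWT = bd$bdb


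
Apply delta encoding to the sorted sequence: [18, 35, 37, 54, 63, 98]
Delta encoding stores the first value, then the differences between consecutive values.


First value: 18
Deltas:
  35 - 18 = 17
  37 - 35 = 2
  54 - 37 = 17
  63 - 54 = 9
  98 - 63 = 35


Delta encoded: [18, 17, 2, 17, 9, 35]


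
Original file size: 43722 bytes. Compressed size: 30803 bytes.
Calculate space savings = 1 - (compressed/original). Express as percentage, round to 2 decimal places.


ratio = compressed/original = 30803/43722 = 0.704519
savings = 1 - ratio = 1 - 0.704519 = 0.295481
as a percentage: 0.295481 * 100 = 29.55%

Space savings = 1 - 30803/43722 = 29.55%


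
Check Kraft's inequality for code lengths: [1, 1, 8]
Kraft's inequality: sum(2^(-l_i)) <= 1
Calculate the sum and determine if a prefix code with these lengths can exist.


Sum = 2^(-1) + 2^(-1) + 2^(-8)
    = 0.5 + 0.5 + 0.00390625
    = 257/256 = 1.00390625
Since 1.00390625 > 1, Kraft's inequality is NOT satisfied.
A prefix code with these lengths CANNOT exist.

Kraft sum = 1.00390625. Not satisfied.


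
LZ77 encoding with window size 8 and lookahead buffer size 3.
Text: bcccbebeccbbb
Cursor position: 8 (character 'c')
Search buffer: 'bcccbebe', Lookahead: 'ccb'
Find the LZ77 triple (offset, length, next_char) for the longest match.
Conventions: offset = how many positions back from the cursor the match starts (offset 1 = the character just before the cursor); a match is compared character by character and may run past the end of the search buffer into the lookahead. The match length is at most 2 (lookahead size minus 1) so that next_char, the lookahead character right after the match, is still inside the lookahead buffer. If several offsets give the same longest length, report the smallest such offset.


Try each offset into the search buffer:
  offset=1 (pos 7, char 'e'): match length 0
  offset=2 (pos 6, char 'b'): match length 0
  offset=3 (pos 5, char 'e'): match length 0
  offset=4 (pos 4, char 'b'): match length 0
  offset=5 (pos 3, char 'c'): match length 1
  offset=6 (pos 2, char 'c'): match length 2
  offset=7 (pos 1, char 'c'): match length 2
  offset=8 (pos 0, char 'b'): match length 0
Longest match has length 2, found at offsets 6, 7; take the smallest, offset 6.
next_char = character at position 8 + 2 = 10 -> 'b'

Best match: offset=6, length=2 (matching 'cc' starting at position 2)
LZ77 triple: (6, 2, 'b')


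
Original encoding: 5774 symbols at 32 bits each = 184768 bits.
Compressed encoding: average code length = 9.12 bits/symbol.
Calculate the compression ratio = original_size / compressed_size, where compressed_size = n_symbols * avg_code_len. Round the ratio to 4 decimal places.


original_size = n_symbols * orig_bits = 5774 * 32 = 184768 bits
compressed_size = n_symbols * avg_code_len = 5774 * 9.12 = 52658.88 bits
ratio = original_size / compressed_size = 184768 / 52658.88 = 3.5088

Compression ratio = 3.5088


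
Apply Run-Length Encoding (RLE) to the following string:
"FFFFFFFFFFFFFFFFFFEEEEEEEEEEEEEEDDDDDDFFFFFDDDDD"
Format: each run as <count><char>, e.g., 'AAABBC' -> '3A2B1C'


Scanning runs left to right:
  i=0: run of 'F' x 18 -> '18F'
  i=18: run of 'E' x 14 -> '14E'
  i=32: run of 'D' x 6 -> '6D'
  i=38: run of 'F' x 5 -> '5F'
  i=43: run of 'D' x 5 -> '5D'

RLE = 18F14E6D5F5D


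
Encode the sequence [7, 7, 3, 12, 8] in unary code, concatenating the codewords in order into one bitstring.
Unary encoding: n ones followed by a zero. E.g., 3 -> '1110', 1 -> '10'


Encode each number as n ones followed by a terminating 0:
  7 -> 11111110 (8 bits)
  7 -> 11111110 (8 bits)
  3 -> 1110 (4 bits)
  12 -> 1111111111110 (13 bits)
  8 -> 111111110 (9 bits)
Total length = 8 + 8 + 4 + 13 + 9 = 42 bits.

Unary([7, 7, 3, 12, 8]) = 111111101111111011101111111111110111111110 (42 bits)


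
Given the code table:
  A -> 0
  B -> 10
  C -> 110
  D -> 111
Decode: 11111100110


Decoding:
111 -> D
111 -> D
0 -> A
0 -> A
110 -> C


Result: DDAAC


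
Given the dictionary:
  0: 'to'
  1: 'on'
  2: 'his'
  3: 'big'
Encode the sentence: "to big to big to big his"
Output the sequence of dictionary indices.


Look up each word in the dictionary:
  'to' -> 0
  'big' -> 3
  'to' -> 0
  'big' -> 3
  'to' -> 0
  'big' -> 3
  'his' -> 2

Encoded: [0, 3, 0, 3, 0, 3, 2]


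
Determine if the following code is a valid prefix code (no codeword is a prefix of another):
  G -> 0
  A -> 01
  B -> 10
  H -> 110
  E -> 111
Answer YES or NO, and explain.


Checking each pair (does one codeword prefix another?):
  G='0' vs A='01': prefix -- VIOLATION

NO -- this is NOT a valid prefix code. G (0) is a prefix of A (01).


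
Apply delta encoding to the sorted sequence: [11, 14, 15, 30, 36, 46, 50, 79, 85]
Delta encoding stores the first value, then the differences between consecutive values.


First value: 11
Deltas:
  14 - 11 = 3
  15 - 14 = 1
  30 - 15 = 15
  36 - 30 = 6
  46 - 36 = 10
  50 - 46 = 4
  79 - 50 = 29
  85 - 79 = 6


Delta encoded: [11, 3, 1, 15, 6, 10, 4, 29, 6]


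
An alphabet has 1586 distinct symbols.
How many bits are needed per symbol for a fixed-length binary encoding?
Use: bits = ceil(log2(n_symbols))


log2(1586) = 10.6312
Bracket: 2^10 = 1024 < 1586 <= 2^11 = 2048
So ceil(log2(1586)) = 11

bits = ceil(log2(1586)) = ceil(10.6312) = 11 bits


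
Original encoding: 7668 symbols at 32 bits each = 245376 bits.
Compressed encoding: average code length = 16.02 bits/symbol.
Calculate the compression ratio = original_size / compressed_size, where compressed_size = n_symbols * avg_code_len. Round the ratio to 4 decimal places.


original_size = n_symbols * orig_bits = 7668 * 32 = 245376 bits
compressed_size = n_symbols * avg_code_len = 7668 * 16.02 = 122841.36 bits
ratio = original_size / compressed_size = 245376 / 122841.36 = 1.9975

Compression ratio = 1.9975


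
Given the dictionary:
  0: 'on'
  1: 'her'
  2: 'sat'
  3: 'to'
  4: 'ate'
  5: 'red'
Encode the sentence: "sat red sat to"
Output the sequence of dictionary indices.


Look up each word in the dictionary:
  'sat' -> 2
  'red' -> 5
  'sat' -> 2
  'to' -> 3

Encoded: [2, 5, 2, 3]


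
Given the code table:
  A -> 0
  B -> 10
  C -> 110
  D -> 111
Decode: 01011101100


Decoding:
0 -> A
10 -> B
111 -> D
0 -> A
110 -> C
0 -> A


Result: ABDACA


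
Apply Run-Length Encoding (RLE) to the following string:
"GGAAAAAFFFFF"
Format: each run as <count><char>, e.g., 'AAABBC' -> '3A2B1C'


Scanning runs left to right:
  i=0: run of 'G' x 2 -> '2G'
  i=2: run of 'A' x 5 -> '5A'
  i=7: run of 'F' x 5 -> '5F'

RLE = 2G5A5F


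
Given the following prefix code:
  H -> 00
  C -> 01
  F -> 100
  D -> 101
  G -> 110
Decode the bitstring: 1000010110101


Decoding step by step:
Bits 100 -> F
Bits 00 -> H
Bits 101 -> D
Bits 101 -> D
Bits 01 -> C


Decoded message: FHDDC


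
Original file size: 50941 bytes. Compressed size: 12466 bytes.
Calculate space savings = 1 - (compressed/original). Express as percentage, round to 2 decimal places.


ratio = compressed/original = 12466/50941 = 0.244714
savings = 1 - ratio = 1 - 0.244714 = 0.755286
as a percentage: 0.755286 * 100 = 75.53%

Space savings = 1 - 12466/50941 = 75.53%


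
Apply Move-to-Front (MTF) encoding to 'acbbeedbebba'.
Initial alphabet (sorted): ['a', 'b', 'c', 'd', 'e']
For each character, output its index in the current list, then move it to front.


MTF encoding:
'a': index 0 in ['a', 'b', 'c', 'd', 'e'] -> ['a', 'b', 'c', 'd', 'e']
'c': index 2 in ['a', 'b', 'c', 'd', 'e'] -> ['c', 'a', 'b', 'd', 'e']
'b': index 2 in ['c', 'a', 'b', 'd', 'e'] -> ['b', 'c', 'a', 'd', 'e']
'b': index 0 in ['b', 'c', 'a', 'd', 'e'] -> ['b', 'c', 'a', 'd', 'e']
'e': index 4 in ['b', 'c', 'a', 'd', 'e'] -> ['e', 'b', 'c', 'a', 'd']
'e': index 0 in ['e', 'b', 'c', 'a', 'd'] -> ['e', 'b', 'c', 'a', 'd']
'd': index 4 in ['e', 'b', 'c', 'a', 'd'] -> ['d', 'e', 'b', 'c', 'a']
'b': index 2 in ['d', 'e', 'b', 'c', 'a'] -> ['b', 'd', 'e', 'c', 'a']
'e': index 2 in ['b', 'd', 'e', 'c', 'a'] -> ['e', 'b', 'd', 'c', 'a']
'b': index 1 in ['e', 'b', 'd', 'c', 'a'] -> ['b', 'e', 'd', 'c', 'a']
'b': index 0 in ['b', 'e', 'd', 'c', 'a'] -> ['b', 'e', 'd', 'c', 'a']
'a': index 4 in ['b', 'e', 'd', 'c', 'a'] -> ['a', 'b', 'e', 'd', 'c']


Output: [0, 2, 2, 0, 4, 0, 4, 2, 2, 1, 0, 4]


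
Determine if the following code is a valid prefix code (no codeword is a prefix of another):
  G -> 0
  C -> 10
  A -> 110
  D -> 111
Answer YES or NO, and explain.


Checking each pair (does one codeword prefix another?):
  G='0' vs C='10': no prefix
  G='0' vs A='110': no prefix
  G='0' vs D='111': no prefix
  C='10' vs G='0': no prefix
  C='10' vs A='110': no prefix
  C='10' vs D='111': no prefix
  A='110' vs G='0': no prefix
  A='110' vs C='10': no prefix
  A='110' vs D='111': no prefix
  D='111' vs G='0': no prefix
  D='111' vs C='10': no prefix
  D='111' vs A='110': no prefix
No violation found over all pairs.

YES -- this is a valid prefix code. No codeword is a prefix of any other codeword.


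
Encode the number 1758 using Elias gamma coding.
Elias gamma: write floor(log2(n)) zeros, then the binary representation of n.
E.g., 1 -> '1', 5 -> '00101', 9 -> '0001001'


num_bits = floor(log2(1758)) + 1 = 11
leading_zeros = num_bits - 1 = 10
binary(1758) = 11011011110

Elias gamma(1758) = '0000000000' + '11011011110' = 000000000011011011110 (21 bits)


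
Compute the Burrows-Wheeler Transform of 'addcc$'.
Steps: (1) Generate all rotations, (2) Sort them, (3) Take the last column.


Rotations (sorted):
  0: $addcc -> last char: c
  1: addcc$ -> last char: $
  2: c$addc -> last char: c
  3: cc$add -> last char: d
  4: dcc$ad -> last char: d
  5: ddcc$a -> last char: a


BWT = c$cdda


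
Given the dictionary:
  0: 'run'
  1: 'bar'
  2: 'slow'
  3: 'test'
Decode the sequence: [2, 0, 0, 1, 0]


Look up each index in the dictionary:
  2 -> 'slow'
  0 -> 'run'
  0 -> 'run'
  1 -> 'bar'
  0 -> 'run'

Decoded: "slow run run bar run"


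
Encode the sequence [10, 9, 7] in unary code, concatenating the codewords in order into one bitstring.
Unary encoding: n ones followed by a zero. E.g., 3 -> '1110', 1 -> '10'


Encode each number as n ones followed by a terminating 0:
  10 -> 11111111110 (11 bits)
  9 -> 1111111110 (10 bits)
  7 -> 11111110 (8 bits)
Total length = 11 + 10 + 8 = 29 bits.

Unary([10, 9, 7]) = 11111111110111111111011111110 (29 bits)


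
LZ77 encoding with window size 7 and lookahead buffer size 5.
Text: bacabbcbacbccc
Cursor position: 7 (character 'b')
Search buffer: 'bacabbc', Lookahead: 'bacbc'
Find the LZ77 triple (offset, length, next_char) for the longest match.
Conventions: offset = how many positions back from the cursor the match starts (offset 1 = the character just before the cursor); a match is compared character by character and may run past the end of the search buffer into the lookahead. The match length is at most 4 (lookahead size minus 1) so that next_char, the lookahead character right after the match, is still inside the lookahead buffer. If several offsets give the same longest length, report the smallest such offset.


Try each offset into the search buffer:
  offset=1 (pos 6, char 'c'): match length 0
  offset=2 (pos 5, char 'b'): match length 1
  offset=3 (pos 4, char 'b'): match length 1
  offset=4 (pos 3, char 'a'): match length 0
  offset=5 (pos 2, char 'c'): match length 0
  offset=6 (pos 1, char 'a'): match length 0
  offset=7 (pos 0, char 'b'): match length 3
Longest match has length 3 at offset 7.
next_char = character at position 7 + 3 = 10 -> 'b'

Best match: offset=7, length=3 (matching 'bac' starting at position 0)
LZ77 triple: (7, 3, 'b')


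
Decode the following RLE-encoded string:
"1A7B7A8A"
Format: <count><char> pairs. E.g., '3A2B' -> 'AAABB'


Expanding each <count><char> pair:
  1A -> 'A'
  7B -> 'BBBBBBB'
  7A -> 'AAAAAAA'
  8A -> 'AAAAAAAA'

Decoded = ABBBBBBBAAAAAAAAAAAAAAA


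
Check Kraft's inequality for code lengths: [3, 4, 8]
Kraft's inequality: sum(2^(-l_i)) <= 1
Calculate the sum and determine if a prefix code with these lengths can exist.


Sum = 2^(-3) + 2^(-4) + 2^(-8)
    = 0.125 + 0.0625 + 0.00390625
    = 49/256 = 0.19140625
Since 0.19140625 <= 1, Kraft's inequality IS satisfied.
A prefix code with these lengths CAN exist.

Kraft sum = 0.19140625. Satisfied.


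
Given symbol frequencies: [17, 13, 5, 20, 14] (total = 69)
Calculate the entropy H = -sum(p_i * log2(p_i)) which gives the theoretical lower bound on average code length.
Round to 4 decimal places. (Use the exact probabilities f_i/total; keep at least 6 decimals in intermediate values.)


Per-symbol terms -p_i * log2(p_i) with p_i = f_i/69:
  p = 17/69 = 0.246377: log2(p) = -2.021062, -p*log2(p) = 0.497943
  p = 13/69 = 0.188406: log2(p) = -2.408085, -p*log2(p) = 0.453697
  p = 5/69 = 0.072464: log2(p) = -3.786596, -p*log2(p) = 0.274391
  p = 20/69 = 0.289855: log2(p) = -1.786596, -p*log2(p) = 0.517854
  p = 14/69 = 0.202899: log2(p) = -2.301170, -p*log2(p) = 0.466904
H = 0.497943 + 0.453697 + 0.274391 + 0.517854 + 0.466904 = 2.210789

H = 2.2108 bits/symbol


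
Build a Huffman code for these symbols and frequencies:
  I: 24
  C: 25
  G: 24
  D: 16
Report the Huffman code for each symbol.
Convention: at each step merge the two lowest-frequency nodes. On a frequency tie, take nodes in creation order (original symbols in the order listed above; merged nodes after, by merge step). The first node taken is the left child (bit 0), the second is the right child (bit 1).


Huffman tree construction:
Step 1: Merge D(16) + I(24) = 40
Step 2: Merge G(24) + C(25) = 49
Step 3: Merge (D+I)(40) + (G+C)(49) = 89
Read each symbol's code off the tree from the root (left child = 0, right child = 1).

Codes:
  I: 01 (length 2)
  C: 11 (length 2)
  G: 10 (length 2)
  D: 00 (length 2)
Average code length: 178/89 = 2.0000 bits/symbol


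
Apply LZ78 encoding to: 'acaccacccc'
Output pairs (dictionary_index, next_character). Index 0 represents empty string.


LZ78 encoding steps:
Dictionary: {0: ''}
Step 1: w='' (idx 0), next='a' -> output (0, 'a'), add 'a' as idx 1
Step 2: w='' (idx 0), next='c' -> output (0, 'c'), add 'c' as idx 2
Step 3: w='a' (idx 1), next='c' -> output (1, 'c'), add 'ac' as idx 3
Step 4: w='c' (idx 2), next='a' -> output (2, 'a'), add 'ca' as idx 4
Step 5: w='c' (idx 2), next='c' -> output (2, 'c'), add 'cc' as idx 5
Step 6: w='cc' (idx 5), end of input -> output (5, '')


Encoded: [(0, 'a'), (0, 'c'), (1, 'c'), (2, 'a'), (2, 'c'), (5, '')]


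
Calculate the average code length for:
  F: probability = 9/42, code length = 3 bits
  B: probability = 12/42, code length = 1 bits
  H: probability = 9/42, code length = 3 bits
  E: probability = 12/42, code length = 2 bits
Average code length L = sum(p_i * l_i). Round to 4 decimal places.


Weighted contributions p_i * l_i:
  F: (9/42) * 3 = 27/42
  B: (12/42) * 1 = 12/42
  H: (9/42) * 3 = 27/42
  E: (12/42) * 2 = 24/42
Sum = (27 + 12 + 27 + 24)/42 = 90/42

L = 90/42 = 2.1429 bits/symbol


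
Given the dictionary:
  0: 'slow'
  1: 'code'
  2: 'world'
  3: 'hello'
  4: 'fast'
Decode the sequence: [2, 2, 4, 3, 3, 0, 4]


Look up each index in the dictionary:
  2 -> 'world'
  2 -> 'world'
  4 -> 'fast'
  3 -> 'hello'
  3 -> 'hello'
  0 -> 'slow'
  4 -> 'fast'

Decoded: "world world fast hello hello slow fast"


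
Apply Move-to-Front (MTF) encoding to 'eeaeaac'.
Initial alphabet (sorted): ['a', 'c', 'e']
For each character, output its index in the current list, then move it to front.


MTF encoding:
'e': index 2 in ['a', 'c', 'e'] -> ['e', 'a', 'c']
'e': index 0 in ['e', 'a', 'c'] -> ['e', 'a', 'c']
'a': index 1 in ['e', 'a', 'c'] -> ['a', 'e', 'c']
'e': index 1 in ['a', 'e', 'c'] -> ['e', 'a', 'c']
'a': index 1 in ['e', 'a', 'c'] -> ['a', 'e', 'c']
'a': index 0 in ['a', 'e', 'c'] -> ['a', 'e', 'c']
'c': index 2 in ['a', 'e', 'c'] -> ['c', 'a', 'e']


Output: [2, 0, 1, 1, 1, 0, 2]


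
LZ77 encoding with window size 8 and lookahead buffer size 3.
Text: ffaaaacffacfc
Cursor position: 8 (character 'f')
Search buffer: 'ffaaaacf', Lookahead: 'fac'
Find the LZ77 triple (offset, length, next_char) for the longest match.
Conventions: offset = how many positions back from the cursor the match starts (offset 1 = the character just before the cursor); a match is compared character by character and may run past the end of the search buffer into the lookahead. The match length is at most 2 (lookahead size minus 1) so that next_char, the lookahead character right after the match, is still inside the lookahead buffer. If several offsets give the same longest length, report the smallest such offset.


Try each offset into the search buffer:
  offset=1 (pos 7, char 'f'): match length 1
  offset=2 (pos 6, char 'c'): match length 0
  offset=3 (pos 5, char 'a'): match length 0
  offset=4 (pos 4, char 'a'): match length 0
  offset=5 (pos 3, char 'a'): match length 0
  offset=6 (pos 2, char 'a'): match length 0
  offset=7 (pos 1, char 'f'): match length 2
  offset=8 (pos 0, char 'f'): match length 1
Longest match has length 2 at offset 7.
next_char = character at position 8 + 2 = 10 -> 'c'

Best match: offset=7, length=2 (matching 'fa' starting at position 1)
LZ77 triple: (7, 2, 'c')


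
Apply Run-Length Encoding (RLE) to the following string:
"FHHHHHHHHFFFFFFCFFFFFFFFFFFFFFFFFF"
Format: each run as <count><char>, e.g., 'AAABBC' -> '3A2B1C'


Scanning runs left to right:
  i=0: run of 'F' x 1 -> '1F'
  i=1: run of 'H' x 8 -> '8H'
  i=9: run of 'F' x 6 -> '6F'
  i=15: run of 'C' x 1 -> '1C'
  i=16: run of 'F' x 18 -> '18F'

RLE = 1F8H6F1C18F


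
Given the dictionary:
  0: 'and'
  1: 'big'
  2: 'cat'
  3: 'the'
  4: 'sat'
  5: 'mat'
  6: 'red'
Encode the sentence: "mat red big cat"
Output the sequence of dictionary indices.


Look up each word in the dictionary:
  'mat' -> 5
  'red' -> 6
  'big' -> 1
  'cat' -> 2

Encoded: [5, 6, 1, 2]


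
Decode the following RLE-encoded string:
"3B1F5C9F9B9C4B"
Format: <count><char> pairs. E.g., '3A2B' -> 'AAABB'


Expanding each <count><char> pair:
  3B -> 'BBB'
  1F -> 'F'
  5C -> 'CCCCC'
  9F -> 'FFFFFFFFF'
  9B -> 'BBBBBBBBB'
  9C -> 'CCCCCCCCC'
  4B -> 'BBBB'

Decoded = BBBFCCCCCFFFFFFFFFBBBBBBBBBCCCCCCCCCBBBB


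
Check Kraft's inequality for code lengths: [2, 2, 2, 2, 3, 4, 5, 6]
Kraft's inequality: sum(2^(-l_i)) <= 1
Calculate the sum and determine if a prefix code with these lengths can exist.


Sum = 2^(-2) + 2^(-2) + 2^(-2) + 2^(-2) + 2^(-3) + 2^(-4) + 2^(-5) + 2^(-6)
    = 0.25 + 0.25 + 0.25 + 0.25 + 0.125 + 0.0625 + 0.03125 + 0.015625
    = 79/64 = 1.234375
Since 1.234375 > 1, Kraft's inequality is NOT satisfied.
A prefix code with these lengths CANNOT exist.

Kraft sum = 1.234375. Not satisfied.


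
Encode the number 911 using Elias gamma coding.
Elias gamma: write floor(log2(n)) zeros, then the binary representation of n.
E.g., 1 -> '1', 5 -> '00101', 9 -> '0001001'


num_bits = floor(log2(911)) + 1 = 10
leading_zeros = num_bits - 1 = 9
binary(911) = 1110001111

Elias gamma(911) = '000000000' + '1110001111' = 0000000001110001111 (19 bits)


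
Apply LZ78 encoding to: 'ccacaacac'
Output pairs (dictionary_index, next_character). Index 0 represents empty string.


LZ78 encoding steps:
Dictionary: {0: ''}
Step 1: w='' (idx 0), next='c' -> output (0, 'c'), add 'c' as idx 1
Step 2: w='c' (idx 1), next='a' -> output (1, 'a'), add 'ca' as idx 2
Step 3: w='ca' (idx 2), next='a' -> output (2, 'a'), add 'caa' as idx 3
Step 4: w='ca' (idx 2), next='c' -> output (2, 'c'), add 'cac' as idx 4


Encoded: [(0, 'c'), (1, 'a'), (2, 'a'), (2, 'c')]


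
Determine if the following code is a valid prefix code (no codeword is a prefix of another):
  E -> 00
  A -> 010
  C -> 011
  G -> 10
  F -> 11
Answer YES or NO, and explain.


Checking each pair (does one codeword prefix another?):
  E='00' vs A='010': no prefix
  E='00' vs C='011': no prefix
  E='00' vs G='10': no prefix
  E='00' vs F='11': no prefix
  A='010' vs E='00': no prefix
  A='010' vs C='011': no prefix
  A='010' vs G='10': no prefix
  A='010' vs F='11': no prefix
  C='011' vs E='00': no prefix
  C='011' vs A='010': no prefix
  C='011' vs G='10': no prefix
  C='011' vs F='11': no prefix
  G='10' vs E='00': no prefix
  G='10' vs A='010': no prefix
  G='10' vs C='011': no prefix
  G='10' vs F='11': no prefix
  F='11' vs E='00': no prefix
  F='11' vs A='010': no prefix
  F='11' vs C='011': no prefix
  F='11' vs G='10': no prefix
No violation found over all pairs.

YES -- this is a valid prefix code. No codeword is a prefix of any other codeword.


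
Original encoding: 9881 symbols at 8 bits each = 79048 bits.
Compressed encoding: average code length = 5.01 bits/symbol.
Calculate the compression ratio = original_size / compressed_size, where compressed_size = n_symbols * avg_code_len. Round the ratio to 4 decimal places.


original_size = n_symbols * orig_bits = 9881 * 8 = 79048 bits
compressed_size = n_symbols * avg_code_len = 9881 * 5.01 = 49503.81 bits
ratio = original_size / compressed_size = 79048 / 49503.81 = 1.5968

Compression ratio = 1.5968


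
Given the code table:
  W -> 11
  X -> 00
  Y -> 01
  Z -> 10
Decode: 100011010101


Decoding:
10 -> Z
00 -> X
11 -> W
01 -> Y
01 -> Y
01 -> Y


Result: ZXWYYY


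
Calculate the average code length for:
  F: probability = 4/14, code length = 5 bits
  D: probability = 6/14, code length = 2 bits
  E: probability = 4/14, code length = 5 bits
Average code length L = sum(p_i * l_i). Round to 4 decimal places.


Weighted contributions p_i * l_i:
  F: (4/14) * 5 = 20/14
  D: (6/14) * 2 = 12/14
  E: (4/14) * 5 = 20/14
Sum = (20 + 12 + 20)/14 = 52/14

L = 52/14 = 3.7143 bits/symbol


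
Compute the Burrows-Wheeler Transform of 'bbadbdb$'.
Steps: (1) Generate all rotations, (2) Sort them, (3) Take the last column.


Rotations (sorted):
  0: $bbadbdb -> last char: b
  1: adbdb$bb -> last char: b
  2: b$bbadbd -> last char: d
  3: badbdb$b -> last char: b
  4: bbadbdb$ -> last char: $
  5: bdb$bbad -> last char: d
  6: db$bbadb -> last char: b
  7: dbdb$bba -> last char: a


BWT = bbdb$dba


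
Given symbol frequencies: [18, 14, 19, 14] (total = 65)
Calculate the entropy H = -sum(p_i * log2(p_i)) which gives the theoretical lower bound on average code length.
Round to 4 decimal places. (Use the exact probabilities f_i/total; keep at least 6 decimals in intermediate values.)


Per-symbol terms -p_i * log2(p_i) with p_i = f_i/65:
  p = 18/65 = 0.276923: log2(p) = -1.852443, -p*log2(p) = 0.512984
  p = 14/65 = 0.215385: log2(p) = -2.215013, -p*log2(p) = 0.477080
  p = 19/65 = 0.292308: log2(p) = -1.774440, -p*log2(p) = 0.518683
  p = 14/65 = 0.215385: log2(p) = -2.215013, -p*log2(p) = 0.477080
H = 0.512984 + 0.477080 + 0.518683 + 0.477080 = 1.985827

H = 1.9858 bits/symbol


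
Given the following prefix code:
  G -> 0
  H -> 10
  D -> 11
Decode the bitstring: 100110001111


Decoding step by step:
Bits 10 -> H
Bits 0 -> G
Bits 11 -> D
Bits 0 -> G
Bits 0 -> G
Bits 0 -> G
Bits 11 -> D
Bits 11 -> D


Decoded message: HGDGGGDD


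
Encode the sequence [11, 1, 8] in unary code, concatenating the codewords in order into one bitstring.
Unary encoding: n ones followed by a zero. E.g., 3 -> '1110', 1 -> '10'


Encode each number as n ones followed by a terminating 0:
  11 -> 111111111110 (12 bits)
  1 -> 10 (2 bits)
  8 -> 111111110 (9 bits)
Total length = 12 + 2 + 9 = 23 bits.

Unary([11, 1, 8]) = 11111111111010111111110 (23 bits)


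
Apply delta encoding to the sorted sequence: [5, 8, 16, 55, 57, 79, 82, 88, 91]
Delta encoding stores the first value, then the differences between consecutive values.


First value: 5
Deltas:
  8 - 5 = 3
  16 - 8 = 8
  55 - 16 = 39
  57 - 55 = 2
  79 - 57 = 22
  82 - 79 = 3
  88 - 82 = 6
  91 - 88 = 3


Delta encoded: [5, 3, 8, 39, 2, 22, 3, 6, 3]


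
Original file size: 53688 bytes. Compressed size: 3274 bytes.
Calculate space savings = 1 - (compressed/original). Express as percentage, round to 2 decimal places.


ratio = compressed/original = 3274/53688 = 0.060982
savings = 1 - ratio = 1 - 0.060982 = 0.939018
as a percentage: 0.939018 * 100 = 93.9%

Space savings = 1 - 3274/53688 = 93.9%


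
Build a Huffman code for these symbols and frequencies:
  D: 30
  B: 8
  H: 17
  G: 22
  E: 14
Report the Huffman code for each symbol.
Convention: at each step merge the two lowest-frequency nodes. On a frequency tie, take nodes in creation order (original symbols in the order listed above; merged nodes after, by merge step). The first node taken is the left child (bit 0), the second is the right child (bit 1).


Huffman tree construction:
Step 1: Merge B(8) + E(14) = 22
Step 2: Merge H(17) + G(22) = 39
Step 3: Merge (B+E)(22) + D(30) = 52
Step 4: Merge (H+G)(39) + ((B+E)+D)(52) = 91
Read each symbol's code off the tree from the root (left child = 0, right child = 1).

Codes:
  D: 11 (length 2)
  B: 100 (length 3)
  H: 00 (length 2)
  G: 01 (length 2)
  E: 101 (length 3)
Average code length: 204/91 = 2.2418 bits/symbol


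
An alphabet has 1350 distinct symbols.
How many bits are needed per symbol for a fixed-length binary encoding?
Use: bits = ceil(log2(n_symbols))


log2(1350) = 10.3987
Bracket: 2^10 = 1024 < 1350 <= 2^11 = 2048
So ceil(log2(1350)) = 11

bits = ceil(log2(1350)) = ceil(10.3987) = 11 bits


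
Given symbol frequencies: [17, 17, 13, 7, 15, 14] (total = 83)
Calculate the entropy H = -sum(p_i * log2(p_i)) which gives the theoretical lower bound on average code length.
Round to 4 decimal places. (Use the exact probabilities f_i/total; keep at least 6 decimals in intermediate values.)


Per-symbol terms -p_i * log2(p_i) with p_i = f_i/83:
  p = 17/83 = 0.204819: log2(p) = -2.287577, -p*log2(p) = 0.468540
  p = 17/83 = 0.204819: log2(p) = -2.287577, -p*log2(p) = 0.468540
  p = 13/83 = 0.156627: log2(p) = -2.674600, -p*log2(p) = 0.418913
  p = 7/83 = 0.084337: log2(p) = -3.567685, -p*log2(p) = 0.300889
  p = 15/83 = 0.180723: log2(p) = -2.468149, -p*log2(p) = 0.446051
  p = 14/83 = 0.168675: log2(p) = -2.567685, -p*log2(p) = 0.433103
H = 0.468540 + 0.468540 + 0.418913 + 0.300889 + 0.446051 + 0.433103 = 2.536036

H = 2.536 bits/symbol


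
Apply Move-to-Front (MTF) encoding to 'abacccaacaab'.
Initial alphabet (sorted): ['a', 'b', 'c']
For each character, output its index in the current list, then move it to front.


MTF encoding:
'a': index 0 in ['a', 'b', 'c'] -> ['a', 'b', 'c']
'b': index 1 in ['a', 'b', 'c'] -> ['b', 'a', 'c']
'a': index 1 in ['b', 'a', 'c'] -> ['a', 'b', 'c']
'c': index 2 in ['a', 'b', 'c'] -> ['c', 'a', 'b']
'c': index 0 in ['c', 'a', 'b'] -> ['c', 'a', 'b']
'c': index 0 in ['c', 'a', 'b'] -> ['c', 'a', 'b']
'a': index 1 in ['c', 'a', 'b'] -> ['a', 'c', 'b']
'a': index 0 in ['a', 'c', 'b'] -> ['a', 'c', 'b']
'c': index 1 in ['a', 'c', 'b'] -> ['c', 'a', 'b']
'a': index 1 in ['c', 'a', 'b'] -> ['a', 'c', 'b']
'a': index 0 in ['a', 'c', 'b'] -> ['a', 'c', 'b']
'b': index 2 in ['a', 'c', 'b'] -> ['b', 'a', 'c']


Output: [0, 1, 1, 2, 0, 0, 1, 0, 1, 1, 0, 2]


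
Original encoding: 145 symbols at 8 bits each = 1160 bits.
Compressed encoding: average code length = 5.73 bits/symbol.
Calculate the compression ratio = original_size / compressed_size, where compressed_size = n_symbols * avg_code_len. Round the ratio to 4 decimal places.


original_size = n_symbols * orig_bits = 145 * 8 = 1160 bits
compressed_size = n_symbols * avg_code_len = 145 * 5.73 = 830.85 bits
ratio = original_size / compressed_size = 1160 / 830.85 = 1.3962

Compression ratio = 1.3962


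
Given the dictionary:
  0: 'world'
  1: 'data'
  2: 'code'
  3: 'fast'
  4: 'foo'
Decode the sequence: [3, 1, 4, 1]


Look up each index in the dictionary:
  3 -> 'fast'
  1 -> 'data'
  4 -> 'foo'
  1 -> 'data'

Decoded: "fast data foo data"


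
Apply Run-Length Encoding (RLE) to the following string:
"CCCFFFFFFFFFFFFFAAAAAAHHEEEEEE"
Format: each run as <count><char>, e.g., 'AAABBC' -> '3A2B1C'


Scanning runs left to right:
  i=0: run of 'C' x 3 -> '3C'
  i=3: run of 'F' x 13 -> '13F'
  i=16: run of 'A' x 6 -> '6A'
  i=22: run of 'H' x 2 -> '2H'
  i=24: run of 'E' x 6 -> '6E'

RLE = 3C13F6A2H6E


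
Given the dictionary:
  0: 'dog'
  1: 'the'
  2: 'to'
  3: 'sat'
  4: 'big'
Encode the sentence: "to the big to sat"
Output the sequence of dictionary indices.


Look up each word in the dictionary:
  'to' -> 2
  'the' -> 1
  'big' -> 4
  'to' -> 2
  'sat' -> 3

Encoded: [2, 1, 4, 2, 3]


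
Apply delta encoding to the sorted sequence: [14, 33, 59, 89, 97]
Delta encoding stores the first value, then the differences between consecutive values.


First value: 14
Deltas:
  33 - 14 = 19
  59 - 33 = 26
  89 - 59 = 30
  97 - 89 = 8


Delta encoded: [14, 19, 26, 30, 8]


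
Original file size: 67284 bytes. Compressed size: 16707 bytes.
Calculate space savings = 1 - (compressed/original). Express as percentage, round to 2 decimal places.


ratio = compressed/original = 16707/67284 = 0.248306
savings = 1 - ratio = 1 - 0.248306 = 0.751694
as a percentage: 0.751694 * 100 = 75.17%

Space savings = 1 - 16707/67284 = 75.17%


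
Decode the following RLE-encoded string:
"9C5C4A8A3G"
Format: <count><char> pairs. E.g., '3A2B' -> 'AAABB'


Expanding each <count><char> pair:
  9C -> 'CCCCCCCCC'
  5C -> 'CCCCC'
  4A -> 'AAAA'
  8A -> 'AAAAAAAA'
  3G -> 'GGG'

Decoded = CCCCCCCCCCCCCCAAAAAAAAAAAAGGG


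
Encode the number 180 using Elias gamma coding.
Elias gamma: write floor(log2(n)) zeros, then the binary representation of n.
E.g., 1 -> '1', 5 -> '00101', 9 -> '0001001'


num_bits = floor(log2(180)) + 1 = 8
leading_zeros = num_bits - 1 = 7
binary(180) = 10110100

Elias gamma(180) = '0000000' + '10110100' = 000000010110100 (15 bits)


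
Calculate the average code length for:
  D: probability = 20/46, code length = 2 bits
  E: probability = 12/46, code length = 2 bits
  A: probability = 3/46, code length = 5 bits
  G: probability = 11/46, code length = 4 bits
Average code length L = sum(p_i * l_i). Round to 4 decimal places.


Weighted contributions p_i * l_i:
  D: (20/46) * 2 = 40/46
  E: (12/46) * 2 = 24/46
  A: (3/46) * 5 = 15/46
  G: (11/46) * 4 = 44/46
Sum = (40 + 24 + 15 + 44)/46 = 123/46

L = 123/46 = 2.6739 bits/symbol


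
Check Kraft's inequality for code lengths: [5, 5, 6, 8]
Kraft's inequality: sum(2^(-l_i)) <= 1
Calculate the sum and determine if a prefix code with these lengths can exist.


Sum = 2^(-5) + 2^(-5) + 2^(-6) + 2^(-8)
    = 0.03125 + 0.03125 + 0.015625 + 0.00390625
    = 21/256 = 0.08203125
Since 0.08203125 <= 1, Kraft's inequality IS satisfied.
A prefix code with these lengths CAN exist.

Kraft sum = 0.08203125. Satisfied.


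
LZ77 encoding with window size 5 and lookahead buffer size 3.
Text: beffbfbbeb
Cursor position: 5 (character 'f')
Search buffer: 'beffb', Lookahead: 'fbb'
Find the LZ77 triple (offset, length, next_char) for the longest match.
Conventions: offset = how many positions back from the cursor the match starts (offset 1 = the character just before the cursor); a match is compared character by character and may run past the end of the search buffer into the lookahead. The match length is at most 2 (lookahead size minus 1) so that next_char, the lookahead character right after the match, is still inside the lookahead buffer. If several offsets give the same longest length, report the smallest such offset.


Try each offset into the search buffer:
  offset=1 (pos 4, char 'b'): match length 0
  offset=2 (pos 3, char 'f'): match length 2
  offset=3 (pos 2, char 'f'): match length 1
  offset=4 (pos 1, char 'e'): match length 0
  offset=5 (pos 0, char 'b'): match length 0
Longest match has length 2 at offset 2.
next_char = character at position 5 + 2 = 7 -> 'b'

Best match: offset=2, length=2 (matching 'fb' starting at position 3)
LZ77 triple: (2, 2, 'b')


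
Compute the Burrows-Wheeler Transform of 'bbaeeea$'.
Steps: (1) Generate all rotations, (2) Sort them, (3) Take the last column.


Rotations (sorted):
  0: $bbaeeea -> last char: a
  1: a$bbaeee -> last char: e
  2: aeeea$bb -> last char: b
  3: baeeea$b -> last char: b
  4: bbaeeea$ -> last char: $
  5: ea$bbaee -> last char: e
  6: eea$bbae -> last char: e
  7: eeea$bba -> last char: a


BWT = aebb$eea


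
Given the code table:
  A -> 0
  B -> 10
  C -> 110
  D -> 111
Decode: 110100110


Decoding:
110 -> C
10 -> B
0 -> A
110 -> C


Result: CBAC


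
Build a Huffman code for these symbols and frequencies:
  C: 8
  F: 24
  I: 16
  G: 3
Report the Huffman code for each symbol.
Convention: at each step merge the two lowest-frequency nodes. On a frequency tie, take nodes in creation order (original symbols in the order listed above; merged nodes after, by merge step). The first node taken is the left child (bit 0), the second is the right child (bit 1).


Huffman tree construction:
Step 1: Merge G(3) + C(8) = 11
Step 2: Merge (G+C)(11) + I(16) = 27
Step 3: Merge F(24) + ((G+C)+I)(27) = 51
Read each symbol's code off the tree from the root (left child = 0, right child = 1).

Codes:
  C: 101 (length 3)
  F: 0 (length 1)
  I: 11 (length 2)
  G: 100 (length 3)
Average code length: 89/51 = 1.7451 bits/symbol


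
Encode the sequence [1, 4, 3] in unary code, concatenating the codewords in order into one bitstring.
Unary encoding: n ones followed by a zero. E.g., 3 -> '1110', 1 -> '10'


Encode each number as n ones followed by a terminating 0:
  1 -> 10 (2 bits)
  4 -> 11110 (5 bits)
  3 -> 1110 (4 bits)
Total length = 2 + 5 + 4 = 11 bits.

Unary([1, 4, 3]) = 10111101110 (11 bits)


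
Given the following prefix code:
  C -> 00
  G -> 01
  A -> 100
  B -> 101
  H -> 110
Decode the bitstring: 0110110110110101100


Decoding step by step:
Bits 01 -> G
Bits 101 -> B
Bits 101 -> B
Bits 101 -> B
Bits 101 -> B
Bits 01 -> G
Bits 100 -> A


Decoded message: GBBBBGA


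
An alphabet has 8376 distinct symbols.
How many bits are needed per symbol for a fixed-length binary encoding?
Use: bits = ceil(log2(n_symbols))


log2(8376) = 13.032
Bracket: 2^13 = 8192 < 8376 <= 2^14 = 16384
So ceil(log2(8376)) = 14

bits = ceil(log2(8376)) = ceil(13.032) = 14 bits


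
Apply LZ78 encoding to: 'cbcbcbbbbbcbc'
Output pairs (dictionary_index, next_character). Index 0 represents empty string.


LZ78 encoding steps:
Dictionary: {0: ''}
Step 1: w='' (idx 0), next='c' -> output (0, 'c'), add 'c' as idx 1
Step 2: w='' (idx 0), next='b' -> output (0, 'b'), add 'b' as idx 2
Step 3: w='c' (idx 1), next='b' -> output (1, 'b'), add 'cb' as idx 3
Step 4: w='cb' (idx 3), next='b' -> output (3, 'b'), add 'cbb' as idx 4
Step 5: w='b' (idx 2), next='b' -> output (2, 'b'), add 'bb' as idx 5
Step 6: w='b' (idx 2), next='c' -> output (2, 'c'), add 'bc' as idx 6
Step 7: w='bc' (idx 6), end of input -> output (6, '')


Encoded: [(0, 'c'), (0, 'b'), (1, 'b'), (3, 'b'), (2, 'b'), (2, 'c'), (6, '')]
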